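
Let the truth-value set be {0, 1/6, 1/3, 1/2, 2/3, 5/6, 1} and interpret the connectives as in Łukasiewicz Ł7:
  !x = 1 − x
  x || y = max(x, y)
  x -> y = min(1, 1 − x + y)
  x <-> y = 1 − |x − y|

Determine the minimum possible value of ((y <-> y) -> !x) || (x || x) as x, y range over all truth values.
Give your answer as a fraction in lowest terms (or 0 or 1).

1/2

Take x = 1/2, y = 0:
y <-> y = 0 <-> 0 = 1
!x = !1/2 = 1/2
(y <-> y) -> !x = 1 -> 1/2 = 1/2
x || x = 1/2 || 1/2 = 1/2
((y <-> y) -> !x) || (x || x) = 1/2 || 1/2 = 1/2
No assignment yields a value below 1/2, so this is the minimum.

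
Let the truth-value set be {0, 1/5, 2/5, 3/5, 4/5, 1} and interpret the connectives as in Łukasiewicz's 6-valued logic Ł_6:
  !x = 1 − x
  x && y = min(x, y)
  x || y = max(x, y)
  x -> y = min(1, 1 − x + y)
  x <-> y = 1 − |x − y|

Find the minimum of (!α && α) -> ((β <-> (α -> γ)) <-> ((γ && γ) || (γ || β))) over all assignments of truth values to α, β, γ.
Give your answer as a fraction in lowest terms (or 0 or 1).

Take α = 2/5, β = 0, γ = 1:
!α = !2/5 = 3/5
!α && α = 3/5 && 2/5 = 2/5
α -> γ = 2/5 -> 1 = 1
β <-> (α -> γ) = 0 <-> 1 = 0
γ && γ = 1 && 1 = 1
γ || β = 1 || 0 = 1
(γ && γ) || (γ || β) = 1 || 1 = 1
(β <-> (α -> γ)) <-> ((γ && γ) || (γ || β)) = 0 <-> 1 = 0
(!α && α) -> ((β <-> (α -> γ)) <-> ((γ && γ) || (γ || β))) = 2/5 -> 0 = 3/5
No assignment yields a value below 3/5, so this is the minimum.

3/5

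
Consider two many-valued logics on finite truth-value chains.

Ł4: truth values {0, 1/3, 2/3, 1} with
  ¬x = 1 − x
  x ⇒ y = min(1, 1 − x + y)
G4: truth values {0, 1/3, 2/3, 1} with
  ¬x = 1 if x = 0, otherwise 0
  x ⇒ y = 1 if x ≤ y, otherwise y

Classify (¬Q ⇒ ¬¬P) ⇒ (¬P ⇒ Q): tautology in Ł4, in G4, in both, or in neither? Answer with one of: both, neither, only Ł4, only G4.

In Ł4: every assignment gives 1 — tautology.
In G4: at P = 0, Q = 1/3 the value is 1/3 — not a tautology.

only Ł4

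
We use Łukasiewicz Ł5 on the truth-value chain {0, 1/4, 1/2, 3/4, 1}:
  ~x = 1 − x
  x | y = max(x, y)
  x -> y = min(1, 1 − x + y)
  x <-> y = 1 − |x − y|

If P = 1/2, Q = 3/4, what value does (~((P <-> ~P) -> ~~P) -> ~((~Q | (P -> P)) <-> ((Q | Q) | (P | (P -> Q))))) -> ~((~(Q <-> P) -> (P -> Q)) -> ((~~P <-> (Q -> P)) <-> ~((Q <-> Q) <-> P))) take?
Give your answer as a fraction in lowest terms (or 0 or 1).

~P = ~1/2 = 1/2
P <-> ~P = 1/2 <-> 1/2 = 1
~P = ~1/2 = 1/2
~~P = ~1/2 = 1/2
(P <-> ~P) -> ~~P = 1 -> 1/2 = 1/2
~((P <-> ~P) -> ~~P) = ~1/2 = 1/2
~Q = ~3/4 = 1/4
P -> P = 1/2 -> 1/2 = 1
~Q | (P -> P) = 1/4 | 1 = 1
Q | Q = 3/4 | 3/4 = 3/4
P -> Q = 1/2 -> 3/4 = 1
P | (P -> Q) = 1/2 | 1 = 1
(Q | Q) | (P | (P -> Q)) = 3/4 | 1 = 1
(~Q | (P -> P)) <-> ((Q | Q) | (P | (P -> Q))) = 1 <-> 1 = 1
~((~Q | (P -> P)) <-> ((Q | Q) | (P | (P -> Q)))) = ~1 = 0
~((P <-> ~P) -> ~~P) -> ~((~Q | (P -> P)) <-> ((Q | Q) | (P | (P -> Q)))) = 1/2 -> 0 = 1/2
Q <-> P = 3/4 <-> 1/2 = 3/4
~(Q <-> P) = ~3/4 = 1/4
P -> Q = 1/2 -> 3/4 = 1
~(Q <-> P) -> (P -> Q) = 1/4 -> 1 = 1
~P = ~1/2 = 1/2
~~P = ~1/2 = 1/2
Q -> P = 3/4 -> 1/2 = 3/4
~~P <-> (Q -> P) = 1/2 <-> 3/4 = 3/4
Q <-> Q = 3/4 <-> 3/4 = 1
(Q <-> Q) <-> P = 1 <-> 1/2 = 1/2
~((Q <-> Q) <-> P) = ~1/2 = 1/2
(~~P <-> (Q -> P)) <-> ~((Q <-> Q) <-> P) = 3/4 <-> 1/2 = 3/4
(~(Q <-> P) -> (P -> Q)) -> ((~~P <-> (Q -> P)) <-> ~((Q <-> Q) <-> P)) = 1 -> 3/4 = 3/4
~((~(Q <-> P) -> (P -> Q)) -> ((~~P <-> (Q -> P)) <-> ~((Q <-> Q) <-> P))) = ~3/4 = 1/4
(~((P <-> ~P) -> ~~P) -> ~((~Q | (P -> P)) <-> ((Q | Q) | (P | (P -> Q))))) -> ~((~(Q <-> P) -> (P -> Q)) -> ((~~P <-> (Q -> P)) <-> ~((Q <-> Q) <-> P))) = 1/2 -> 1/4 = 3/4

3/4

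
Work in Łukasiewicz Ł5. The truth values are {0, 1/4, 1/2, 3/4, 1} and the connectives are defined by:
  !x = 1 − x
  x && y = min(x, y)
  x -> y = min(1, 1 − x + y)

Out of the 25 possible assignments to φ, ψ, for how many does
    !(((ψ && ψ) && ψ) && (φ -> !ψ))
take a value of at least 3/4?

13

value 1: 6 assignments (counts)
value 3/4: 7 assignments (counts)
value 1/2: 7 assignments
value 1/4: 4 assignments
value 0: 1 assignment
So 13 of the 25 assignments meet the threshold.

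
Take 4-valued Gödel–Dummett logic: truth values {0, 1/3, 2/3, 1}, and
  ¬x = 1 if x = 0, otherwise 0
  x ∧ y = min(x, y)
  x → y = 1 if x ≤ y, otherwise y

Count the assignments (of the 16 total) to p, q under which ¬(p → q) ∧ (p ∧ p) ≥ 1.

1

p = 0, q = 0 ↦ 0  <
p = 0, q = 1/3 ↦ 0  <
p = 0, q = 2/3 ↦ 0  <
p = 0, q = 1 ↦ 0  <
p = 1/3, q = 0 ↦ 1/3  <
p = 1/3, q = 1/3 ↦ 0  <
p = 1/3, q = 2/3 ↦ 0  <
p = 1/3, q = 1 ↦ 0  <
p = 2/3, q = 0 ↦ 2/3  <
p = 2/3, q = 1/3 ↦ 0  <
p = 2/3, q = 2/3 ↦ 0  <
p = 2/3, q = 1 ↦ 0  <
p = 1, q = 0 ↦ 1  ≥
p = 1, q = 1/3 ↦ 0  <
p = 1, q = 2/3 ↦ 0  <
p = 1, q = 1 ↦ 0  <
So 1 of the 16 assignments meets the threshold.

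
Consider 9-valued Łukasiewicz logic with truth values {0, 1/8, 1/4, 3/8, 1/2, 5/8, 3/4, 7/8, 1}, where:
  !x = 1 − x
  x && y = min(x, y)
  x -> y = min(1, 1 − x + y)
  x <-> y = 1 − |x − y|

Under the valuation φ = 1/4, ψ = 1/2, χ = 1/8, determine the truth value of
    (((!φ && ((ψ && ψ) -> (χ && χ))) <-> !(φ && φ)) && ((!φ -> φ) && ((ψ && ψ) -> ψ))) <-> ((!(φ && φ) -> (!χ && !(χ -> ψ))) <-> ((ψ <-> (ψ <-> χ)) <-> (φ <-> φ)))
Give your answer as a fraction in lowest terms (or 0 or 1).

7/8

!φ = !1/4 = 3/4
ψ && ψ = 1/2 && 1/2 = 1/2
χ && χ = 1/8 && 1/8 = 1/8
(ψ && ψ) -> (χ && χ) = 1/2 -> 1/8 = 5/8
!φ && ((ψ && ψ) -> (χ && χ)) = 3/4 && 5/8 = 5/8
φ && φ = 1/4 && 1/4 = 1/4
!(φ && φ) = !1/4 = 3/4
(!φ && ((ψ && ψ) -> (χ && χ))) <-> !(φ && φ) = 5/8 <-> 3/4 = 7/8
!φ = !1/4 = 3/4
!φ -> φ = 3/4 -> 1/4 = 1/2
ψ && ψ = 1/2 && 1/2 = 1/2
(ψ && ψ) -> ψ = 1/2 -> 1/2 = 1
(!φ -> φ) && ((ψ && ψ) -> ψ) = 1/2 && 1 = 1/2
((!φ && ((ψ && ψ) -> (χ && χ))) <-> !(φ && φ)) && ((!φ -> φ) && ((ψ && ψ) -> ψ)) = 7/8 && 1/2 = 1/2
φ && φ = 1/4 && 1/4 = 1/4
!(φ && φ) = !1/4 = 3/4
!χ = !1/8 = 7/8
χ -> ψ = 1/8 -> 1/2 = 1
!(χ -> ψ) = !1 = 0
!χ && !(χ -> ψ) = 7/8 && 0 = 0
!(φ && φ) -> (!χ && !(χ -> ψ)) = 3/4 -> 0 = 1/4
ψ <-> χ = 1/2 <-> 1/8 = 5/8
ψ <-> (ψ <-> χ) = 1/2 <-> 5/8 = 7/8
φ <-> φ = 1/4 <-> 1/4 = 1
(ψ <-> (ψ <-> χ)) <-> (φ <-> φ) = 7/8 <-> 1 = 7/8
(!(φ && φ) -> (!χ && !(χ -> ψ))) <-> ((ψ <-> (ψ <-> χ)) <-> (φ <-> φ)) = 1/4 <-> 7/8 = 3/8
(((!φ && ((ψ && ψ) -> (χ && χ))) <-> !(φ && φ)) && ((!φ -> φ) && ((ψ && ψ) -> ψ))) <-> ((!(φ && φ) -> (!χ && !(χ -> ψ))) <-> ((ψ <-> (ψ <-> χ)) <-> (φ <-> φ))) = 1/2 <-> 3/8 = 7/8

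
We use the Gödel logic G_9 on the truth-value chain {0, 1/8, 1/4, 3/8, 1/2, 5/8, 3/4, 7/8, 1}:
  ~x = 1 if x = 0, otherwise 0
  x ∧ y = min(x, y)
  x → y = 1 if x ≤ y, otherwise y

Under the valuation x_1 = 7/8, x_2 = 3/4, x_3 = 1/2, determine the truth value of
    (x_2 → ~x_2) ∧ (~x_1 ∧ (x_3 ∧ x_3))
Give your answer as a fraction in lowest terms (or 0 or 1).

0

~x_2 = ~3/4 = 0
x_2 → ~x_2 = 3/4 → 0 = 0
~x_1 = ~7/8 = 0
x_3 ∧ x_3 = 1/2 ∧ 1/2 = 1/2
~x_1 ∧ (x_3 ∧ x_3) = 0 ∧ 1/2 = 0
(x_2 → ~x_2) ∧ (~x_1 ∧ (x_3 ∧ x_3)) = 0 ∧ 0 = 0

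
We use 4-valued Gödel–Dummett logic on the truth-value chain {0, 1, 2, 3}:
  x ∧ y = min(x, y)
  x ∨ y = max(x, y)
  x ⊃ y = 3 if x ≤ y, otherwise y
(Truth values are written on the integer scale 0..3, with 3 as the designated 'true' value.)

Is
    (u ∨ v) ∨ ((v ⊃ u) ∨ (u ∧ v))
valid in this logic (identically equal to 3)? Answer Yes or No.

Counterexample: take u = 0, v = 1.
u ∨ v = 0 ∨ 1 = 1
v ⊃ u = 1 ⊃ 0 = 0
u ∧ v = 0 ∧ 1 = 0
(v ⊃ u) ∨ (u ∧ v) = 0 ∨ 0 = 0
(u ∨ v) ∨ ((v ⊃ u) ∨ (u ∧ v)) = 1 ∨ 0 = 1
This gives 1 ≠ 3.

No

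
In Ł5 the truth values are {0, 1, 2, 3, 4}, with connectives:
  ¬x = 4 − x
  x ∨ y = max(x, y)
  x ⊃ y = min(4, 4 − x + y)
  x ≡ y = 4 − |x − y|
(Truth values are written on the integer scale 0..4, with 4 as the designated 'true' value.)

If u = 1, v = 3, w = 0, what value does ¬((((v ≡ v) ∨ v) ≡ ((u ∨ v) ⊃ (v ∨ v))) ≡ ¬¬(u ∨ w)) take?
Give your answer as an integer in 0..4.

3

v ≡ v = 3 ≡ 3 = 4
(v ≡ v) ∨ v = 4 ∨ 3 = 4
u ∨ v = 1 ∨ 3 = 3
v ∨ v = 3 ∨ 3 = 3
(u ∨ v) ⊃ (v ∨ v) = 3 ⊃ 3 = 4
((v ≡ v) ∨ v) ≡ ((u ∨ v) ⊃ (v ∨ v)) = 4 ≡ 4 = 4
u ∨ w = 1 ∨ 0 = 1
¬(u ∨ w) = ¬1 = 3
¬¬(u ∨ w) = ¬3 = 1
(((v ≡ v) ∨ v) ≡ ((u ∨ v) ⊃ (v ∨ v))) ≡ ¬¬(u ∨ w) = 4 ≡ 1 = 1
¬((((v ≡ v) ∨ v) ≡ ((u ∨ v) ⊃ (v ∨ v))) ≡ ¬¬(u ∨ w)) = ¬1 = 3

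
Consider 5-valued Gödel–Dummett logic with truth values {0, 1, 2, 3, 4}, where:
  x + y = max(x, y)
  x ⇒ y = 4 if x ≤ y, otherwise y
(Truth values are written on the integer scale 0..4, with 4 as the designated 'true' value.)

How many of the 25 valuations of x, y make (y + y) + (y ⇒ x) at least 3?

22

value 4: 19 assignments (counts)
value 3: 3 assignments (counts)
value 2: 2 assignments
value 1: 1 assignment
So 22 of the 25 assignments meet the threshold.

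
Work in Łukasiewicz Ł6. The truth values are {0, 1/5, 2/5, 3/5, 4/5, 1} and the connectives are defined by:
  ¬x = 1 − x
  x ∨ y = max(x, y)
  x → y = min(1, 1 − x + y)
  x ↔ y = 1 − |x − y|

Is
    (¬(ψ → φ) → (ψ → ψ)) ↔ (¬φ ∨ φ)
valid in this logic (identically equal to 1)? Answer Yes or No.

No

Counterexample: take φ = 1/5, ψ = 0.
ψ → φ = 0 → 1/5 = 1
¬(ψ → φ) = ¬1 = 0
ψ → ψ = 0 → 0 = 1
¬(ψ → φ) → (ψ → ψ) = 0 → 1 = 1
¬φ = ¬1/5 = 4/5
¬φ ∨ φ = 4/5 ∨ 1/5 = 4/5
(¬(ψ → φ) → (ψ → ψ)) ↔ (¬φ ∨ φ) = 1 ↔ 4/5 = 4/5
This gives 4/5 ≠ 1.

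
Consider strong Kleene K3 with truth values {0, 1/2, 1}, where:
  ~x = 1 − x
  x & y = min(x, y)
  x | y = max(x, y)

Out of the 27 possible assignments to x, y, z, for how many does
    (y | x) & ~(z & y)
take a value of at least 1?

7

value 1: 7 assignments (counts)
value 1/2: 14 assignments
value 0: 6 assignments
So 7 of the 27 assignments meet the threshold.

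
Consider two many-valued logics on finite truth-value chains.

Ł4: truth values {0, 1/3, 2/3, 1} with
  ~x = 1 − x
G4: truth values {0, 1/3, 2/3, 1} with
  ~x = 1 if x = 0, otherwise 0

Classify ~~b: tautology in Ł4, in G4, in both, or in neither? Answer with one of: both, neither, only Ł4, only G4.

In Ł4: at b = 0 the value is 0 — not a tautology.
In G4: at b = 0 the value is 0 — not a tautology.

neither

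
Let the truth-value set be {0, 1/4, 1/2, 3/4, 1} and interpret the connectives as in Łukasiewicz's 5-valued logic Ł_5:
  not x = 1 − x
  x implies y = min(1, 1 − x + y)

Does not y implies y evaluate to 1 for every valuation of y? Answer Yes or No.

No

Counterexample: take y = 0.
not y = not 0 = 1
not y implies y = 1 implies 0 = 0
This gives 0 ≠ 1.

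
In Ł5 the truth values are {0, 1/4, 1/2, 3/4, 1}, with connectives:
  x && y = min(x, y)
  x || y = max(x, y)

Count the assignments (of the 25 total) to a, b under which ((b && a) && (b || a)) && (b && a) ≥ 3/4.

4

value 1: 1 assignment (counts)
value 3/4: 3 assignments (counts)
value 1/2: 5 assignments
value 1/4: 7 assignments
value 0: 9 assignments
So 4 of the 25 assignments meet the threshold.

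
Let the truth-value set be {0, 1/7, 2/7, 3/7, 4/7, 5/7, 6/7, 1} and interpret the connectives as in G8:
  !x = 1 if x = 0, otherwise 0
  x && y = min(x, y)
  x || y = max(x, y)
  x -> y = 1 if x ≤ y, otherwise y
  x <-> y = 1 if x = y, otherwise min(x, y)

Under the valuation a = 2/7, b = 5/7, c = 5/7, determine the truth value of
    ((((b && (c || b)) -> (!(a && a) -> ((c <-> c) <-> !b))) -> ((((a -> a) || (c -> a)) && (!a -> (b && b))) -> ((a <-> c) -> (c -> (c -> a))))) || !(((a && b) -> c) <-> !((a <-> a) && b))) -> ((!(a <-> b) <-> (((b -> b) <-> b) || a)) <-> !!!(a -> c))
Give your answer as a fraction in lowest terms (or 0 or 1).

1

c || b = 5/7 || 5/7 = 5/7
b && (c || b) = 5/7 && 5/7 = 5/7
a && a = 2/7 && 2/7 = 2/7
!(a && a) = !2/7 = 0
c <-> c = 5/7 <-> 5/7 = 1
!b = !5/7 = 0
(c <-> c) <-> !b = 1 <-> 0 = 0
!(a && a) -> ((c <-> c) <-> !b) = 0 -> 0 = 1
(b && (c || b)) -> (!(a && a) -> ((c <-> c) <-> !b)) = 5/7 -> 1 = 1
a -> a = 2/7 -> 2/7 = 1
c -> a = 5/7 -> 2/7 = 2/7
(a -> a) || (c -> a) = 1 || 2/7 = 1
!a = !2/7 = 0
b && b = 5/7 && 5/7 = 5/7
!a -> (b && b) = 0 -> 5/7 = 1
((a -> a) || (c -> a)) && (!a -> (b && b)) = 1 && 1 = 1
a <-> c = 2/7 <-> 5/7 = 2/7
c -> a = 5/7 -> 2/7 = 2/7
c -> (c -> a) = 5/7 -> 2/7 = 2/7
(a <-> c) -> (c -> (c -> a)) = 2/7 -> 2/7 = 1
(((a -> a) || (c -> a)) && (!a -> (b && b))) -> ((a <-> c) -> (c -> (c -> a))) = 1 -> 1 = 1
((b && (c || b)) -> (!(a && a) -> ((c <-> c) <-> !b))) -> ((((a -> a) || (c -> a)) && (!a -> (b && b))) -> ((a <-> c) -> (c -> (c -> a)))) = 1 -> 1 = 1
a && b = 2/7 && 5/7 = 2/7
(a && b) -> c = 2/7 -> 5/7 = 1
a <-> a = 2/7 <-> 2/7 = 1
(a <-> a) && b = 1 && 5/7 = 5/7
!((a <-> a) && b) = !5/7 = 0
((a && b) -> c) <-> !((a <-> a) && b) = 1 <-> 0 = 0
!(((a && b) -> c) <-> !((a <-> a) && b)) = !0 = 1
(((b && (c || b)) -> (!(a && a) -> ((c <-> c) <-> !b))) -> ((((a -> a) || (c -> a)) && (!a -> (b && b))) -> ((a <-> c) -> (c -> (c -> a))))) || !(((a && b) -> c) <-> !((a <-> a) && b)) = 1 || 1 = 1
a <-> b = 2/7 <-> 5/7 = 2/7
!(a <-> b) = !2/7 = 0
b -> b = 5/7 -> 5/7 = 1
(b -> b) <-> b = 1 <-> 5/7 = 5/7
((b -> b) <-> b) || a = 5/7 || 2/7 = 5/7
!(a <-> b) <-> (((b -> b) <-> b) || a) = 0 <-> 5/7 = 0
a -> c = 2/7 -> 5/7 = 1
!(a -> c) = !1 = 0
!!(a -> c) = !0 = 1
!!!(a -> c) = !1 = 0
(!(a <-> b) <-> (((b -> b) <-> b) || a)) <-> !!!(a -> c) = 0 <-> 0 = 1
((((b && (c || b)) -> (!(a && a) -> ((c <-> c) <-> !b))) -> ((((a -> a) || (c -> a)) && (!a -> (b && b))) -> ((a <-> c) -> (c -> (c -> a))))) || !(((a && b) -> c) <-> !((a <-> a) && b))) -> ((!(a <-> b) <-> (((b -> b) <-> b) || a)) <-> !!!(a -> c)) = 1 -> 1 = 1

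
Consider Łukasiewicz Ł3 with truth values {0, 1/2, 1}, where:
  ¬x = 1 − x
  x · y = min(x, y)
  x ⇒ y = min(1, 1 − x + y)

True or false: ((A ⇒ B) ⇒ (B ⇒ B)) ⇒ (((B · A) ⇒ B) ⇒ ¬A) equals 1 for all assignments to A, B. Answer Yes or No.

No

Counterexample: take A = 1/2, B = 0.
A ⇒ B = 1/2 ⇒ 0 = 1/2
B ⇒ B = 0 ⇒ 0 = 1
(A ⇒ B) ⇒ (B ⇒ B) = 1/2 ⇒ 1 = 1
B · A = 0 · 1/2 = 0
(B · A) ⇒ B = 0 ⇒ 0 = 1
¬A = ¬1/2 = 1/2
((B · A) ⇒ B) ⇒ ¬A = 1 ⇒ 1/2 = 1/2
((A ⇒ B) ⇒ (B ⇒ B)) ⇒ (((B · A) ⇒ B) ⇒ ¬A) = 1 ⇒ 1/2 = 1/2
This gives 1/2 ≠ 1.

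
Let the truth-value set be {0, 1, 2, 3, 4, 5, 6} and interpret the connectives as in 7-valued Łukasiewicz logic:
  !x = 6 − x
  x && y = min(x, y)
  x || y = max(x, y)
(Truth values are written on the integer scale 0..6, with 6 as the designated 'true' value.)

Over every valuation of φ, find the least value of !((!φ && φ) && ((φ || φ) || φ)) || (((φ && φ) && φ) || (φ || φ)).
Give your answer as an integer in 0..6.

3

Take φ = 3:
!φ = !3 = 3
!φ && φ = 3 && 3 = 3
φ || φ = 3 || 3 = 3
(φ || φ) || φ = 3 || 3 = 3
(!φ && φ) && ((φ || φ) || φ) = 3 && 3 = 3
!((!φ && φ) && ((φ || φ) || φ)) = !3 = 3
φ && φ = 3 && 3 = 3
(φ && φ) && φ = 3 && 3 = 3
φ || φ = 3 || 3 = 3
((φ && φ) && φ) || (φ || φ) = 3 || 3 = 3
!((!φ && φ) && ((φ || φ) || φ)) || (((φ && φ) && φ) || (φ || φ)) = 3 || 3 = 3
No assignment yields a value below 3, so this is the minimum.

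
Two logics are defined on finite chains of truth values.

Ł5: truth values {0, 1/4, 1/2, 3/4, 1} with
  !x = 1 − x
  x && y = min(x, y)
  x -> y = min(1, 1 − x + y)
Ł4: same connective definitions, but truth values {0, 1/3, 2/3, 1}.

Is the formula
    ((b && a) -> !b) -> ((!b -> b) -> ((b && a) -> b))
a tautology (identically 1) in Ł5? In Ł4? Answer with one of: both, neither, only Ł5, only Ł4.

both

In Ł5: every assignment gives 1 — tautology.
In Ł4: every assignment gives 1 — tautology.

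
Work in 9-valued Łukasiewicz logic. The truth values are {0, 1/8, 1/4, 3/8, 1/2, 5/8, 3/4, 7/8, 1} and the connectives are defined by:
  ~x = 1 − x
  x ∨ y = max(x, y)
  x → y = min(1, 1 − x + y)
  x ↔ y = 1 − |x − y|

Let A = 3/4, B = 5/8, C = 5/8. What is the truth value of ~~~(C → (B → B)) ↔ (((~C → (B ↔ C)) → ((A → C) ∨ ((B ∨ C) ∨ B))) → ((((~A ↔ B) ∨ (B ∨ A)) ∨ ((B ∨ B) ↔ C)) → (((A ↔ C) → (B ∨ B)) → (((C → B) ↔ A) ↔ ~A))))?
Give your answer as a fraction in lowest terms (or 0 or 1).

B → B = 5/8 → 5/8 = 1
C → (B → B) = 5/8 → 1 = 1
~(C → (B → B)) = ~1 = 0
~~(C → (B → B)) = ~0 = 1
~~~(C → (B → B)) = ~1 = 0
~C = ~5/8 = 3/8
B ↔ C = 5/8 ↔ 5/8 = 1
~C → (B ↔ C) = 3/8 → 1 = 1
A → C = 3/4 → 5/8 = 7/8
B ∨ C = 5/8 ∨ 5/8 = 5/8
(B ∨ C) ∨ B = 5/8 ∨ 5/8 = 5/8
(A → C) ∨ ((B ∨ C) ∨ B) = 7/8 ∨ 5/8 = 7/8
(~C → (B ↔ C)) → ((A → C) ∨ ((B ∨ C) ∨ B)) = 1 → 7/8 = 7/8
~A = ~3/4 = 1/4
~A ↔ B = 1/4 ↔ 5/8 = 5/8
B ∨ A = 5/8 ∨ 3/4 = 3/4
(~A ↔ B) ∨ (B ∨ A) = 5/8 ∨ 3/4 = 3/4
B ∨ B = 5/8 ∨ 5/8 = 5/8
(B ∨ B) ↔ C = 5/8 ↔ 5/8 = 1
((~A ↔ B) ∨ (B ∨ A)) ∨ ((B ∨ B) ↔ C) = 3/4 ∨ 1 = 1
A ↔ C = 3/4 ↔ 5/8 = 7/8
B ∨ B = 5/8 ∨ 5/8 = 5/8
(A ↔ C) → (B ∨ B) = 7/8 → 5/8 = 3/4
C → B = 5/8 → 5/8 = 1
(C → B) ↔ A = 1 ↔ 3/4 = 3/4
~A = ~3/4 = 1/4
((C → B) ↔ A) ↔ ~A = 3/4 ↔ 1/4 = 1/2
((A ↔ C) → (B ∨ B)) → (((C → B) ↔ A) ↔ ~A) = 3/4 → 1/2 = 3/4
(((~A ↔ B) ∨ (B ∨ A)) ∨ ((B ∨ B) ↔ C)) → (((A ↔ C) → (B ∨ B)) → (((C → B) ↔ A) ↔ ~A)) = 1 → 3/4 = 3/4
((~C → (B ↔ C)) → ((A → C) ∨ ((B ∨ C) ∨ B))) → ((((~A ↔ B) ∨ (B ∨ A)) ∨ ((B ∨ B) ↔ C)) → (((A ↔ C) → (B ∨ B)) → (((C → B) ↔ A) ↔ ~A))) = 7/8 → 3/4 = 7/8
~~~(C → (B → B)) ↔ (((~C → (B ↔ C)) → ((A → C) ∨ ((B ∨ C) ∨ B))) → ((((~A ↔ B) ∨ (B ∨ A)) ∨ ((B ∨ B) ↔ C)) → (((A ↔ C) → (B ∨ B)) → (((C → B) ↔ A) ↔ ~A)))) = 0 ↔ 7/8 = 1/8

1/8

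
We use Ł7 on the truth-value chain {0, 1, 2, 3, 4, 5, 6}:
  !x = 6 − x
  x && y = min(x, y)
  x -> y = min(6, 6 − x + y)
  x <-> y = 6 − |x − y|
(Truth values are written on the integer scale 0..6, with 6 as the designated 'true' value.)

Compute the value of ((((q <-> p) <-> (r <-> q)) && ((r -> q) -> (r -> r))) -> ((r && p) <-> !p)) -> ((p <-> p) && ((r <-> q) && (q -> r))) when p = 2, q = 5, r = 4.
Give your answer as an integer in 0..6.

q <-> p = 5 <-> 2 = 3
r <-> q = 4 <-> 5 = 5
(q <-> p) <-> (r <-> q) = 3 <-> 5 = 4
r -> q = 4 -> 5 = 6
r -> r = 4 -> 4 = 6
(r -> q) -> (r -> r) = 6 -> 6 = 6
((q <-> p) <-> (r <-> q)) && ((r -> q) -> (r -> r)) = 4 && 6 = 4
r && p = 4 && 2 = 2
!p = !2 = 4
(r && p) <-> !p = 2 <-> 4 = 4
(((q <-> p) <-> (r <-> q)) && ((r -> q) -> (r -> r))) -> ((r && p) <-> !p) = 4 -> 4 = 6
p <-> p = 2 <-> 2 = 6
r <-> q = 4 <-> 5 = 5
q -> r = 5 -> 4 = 5
(r <-> q) && (q -> r) = 5 && 5 = 5
(p <-> p) && ((r <-> q) && (q -> r)) = 6 && 5 = 5
((((q <-> p) <-> (r <-> q)) && ((r -> q) -> (r -> r))) -> ((r && p) <-> !p)) -> ((p <-> p) && ((r <-> q) && (q -> r))) = 6 -> 5 = 5

5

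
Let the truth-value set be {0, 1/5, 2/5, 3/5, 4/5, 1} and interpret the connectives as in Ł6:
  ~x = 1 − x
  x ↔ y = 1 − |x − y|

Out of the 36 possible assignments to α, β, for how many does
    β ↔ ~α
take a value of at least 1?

6

value 1: 6 assignments (counts)
value 4/5: 10 assignments
value 3/5: 8 assignments
value 2/5: 6 assignments
value 1/5: 4 assignments
value 0: 2 assignments
So 6 of the 36 assignments meet the threshold.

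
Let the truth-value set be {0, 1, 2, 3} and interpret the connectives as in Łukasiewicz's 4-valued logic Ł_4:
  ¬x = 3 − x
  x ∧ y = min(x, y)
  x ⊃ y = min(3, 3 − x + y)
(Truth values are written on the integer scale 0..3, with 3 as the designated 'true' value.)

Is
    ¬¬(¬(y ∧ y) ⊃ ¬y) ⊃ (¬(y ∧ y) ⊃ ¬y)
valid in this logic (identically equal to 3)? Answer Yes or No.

y = 0 ↦ 3
y = 1 ↦ 3
y = 2 ↦ 3
y = 3 ↦ 3
Every assignment gives a value ≥ 3.

Yes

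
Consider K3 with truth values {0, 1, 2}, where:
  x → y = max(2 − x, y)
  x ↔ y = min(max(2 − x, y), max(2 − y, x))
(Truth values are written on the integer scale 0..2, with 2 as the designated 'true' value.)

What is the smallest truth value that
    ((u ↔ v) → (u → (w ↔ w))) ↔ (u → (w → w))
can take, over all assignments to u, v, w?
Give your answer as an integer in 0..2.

1

Take u = 1, v = 0, w = 1:
u ↔ v = 1 ↔ 0 = 1
w ↔ w = 1 ↔ 1 = 1
u → (w ↔ w) = 1 → 1 = 1
(u ↔ v) → (u → (w ↔ w)) = 1 → 1 = 1
w → w = 1 → 1 = 1
u → (w → w) = 1 → 1 = 1
((u ↔ v) → (u → (w ↔ w))) ↔ (u → (w → w)) = 1 ↔ 1 = 1
No assignment yields a value below 1, so this is the minimum.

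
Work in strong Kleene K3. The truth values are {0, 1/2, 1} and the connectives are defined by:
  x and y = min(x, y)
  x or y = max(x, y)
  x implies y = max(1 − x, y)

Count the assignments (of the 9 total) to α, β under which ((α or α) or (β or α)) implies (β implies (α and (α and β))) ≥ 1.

α = 0, β = 0 ↦ 1  ≥
α = 0, β = 1/2 ↦ 1/2  <
α = 0, β = 1 ↦ 0  <
α = 1/2, β = 0 ↦ 1  ≥
α = 1/2, β = 1/2 ↦ 1/2  <
α = 1/2, β = 1 ↦ 1/2  <
α = 1, β = 0 ↦ 1  ≥
α = 1, β = 1/2 ↦ 1/2  <
α = 1, β = 1 ↦ 1  ≥
So 4 of the 9 assignments meet the threshold.

4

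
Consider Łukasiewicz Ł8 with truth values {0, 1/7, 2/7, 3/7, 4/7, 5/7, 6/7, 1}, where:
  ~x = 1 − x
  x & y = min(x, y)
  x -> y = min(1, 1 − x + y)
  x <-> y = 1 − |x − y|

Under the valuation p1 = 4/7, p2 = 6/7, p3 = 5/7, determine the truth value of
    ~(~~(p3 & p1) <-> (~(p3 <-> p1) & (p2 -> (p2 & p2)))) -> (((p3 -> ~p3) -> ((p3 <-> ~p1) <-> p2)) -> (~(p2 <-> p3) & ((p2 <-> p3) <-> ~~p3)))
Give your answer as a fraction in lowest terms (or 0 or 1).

5/7

p3 & p1 = 5/7 & 4/7 = 4/7
~(p3 & p1) = ~4/7 = 3/7
~~(p3 & p1) = ~3/7 = 4/7
p3 <-> p1 = 5/7 <-> 4/7 = 6/7
~(p3 <-> p1) = ~6/7 = 1/7
p2 & p2 = 6/7 & 6/7 = 6/7
p2 -> (p2 & p2) = 6/7 -> 6/7 = 1
~(p3 <-> p1) & (p2 -> (p2 & p2)) = 1/7 & 1 = 1/7
~~(p3 & p1) <-> (~(p3 <-> p1) & (p2 -> (p2 & p2))) = 4/7 <-> 1/7 = 4/7
~(~~(p3 & p1) <-> (~(p3 <-> p1) & (p2 -> (p2 & p2)))) = ~4/7 = 3/7
~p3 = ~5/7 = 2/7
p3 -> ~p3 = 5/7 -> 2/7 = 4/7
~p1 = ~4/7 = 3/7
p3 <-> ~p1 = 5/7 <-> 3/7 = 5/7
(p3 <-> ~p1) <-> p2 = 5/7 <-> 6/7 = 6/7
(p3 -> ~p3) -> ((p3 <-> ~p1) <-> p2) = 4/7 -> 6/7 = 1
p2 <-> p3 = 6/7 <-> 5/7 = 6/7
~(p2 <-> p3) = ~6/7 = 1/7
p2 <-> p3 = 6/7 <-> 5/7 = 6/7
~p3 = ~5/7 = 2/7
~~p3 = ~2/7 = 5/7
(p2 <-> p3) <-> ~~p3 = 6/7 <-> 5/7 = 6/7
~(p2 <-> p3) & ((p2 <-> p3) <-> ~~p3) = 1/7 & 6/7 = 1/7
((p3 -> ~p3) -> ((p3 <-> ~p1) <-> p2)) -> (~(p2 <-> p3) & ((p2 <-> p3) <-> ~~p3)) = 1 -> 1/7 = 1/7
~(~~(p3 & p1) <-> (~(p3 <-> p1) & (p2 -> (p2 & p2)))) -> (((p3 -> ~p3) -> ((p3 <-> ~p1) <-> p2)) -> (~(p2 <-> p3) & ((p2 <-> p3) <-> ~~p3))) = 3/7 -> 1/7 = 5/7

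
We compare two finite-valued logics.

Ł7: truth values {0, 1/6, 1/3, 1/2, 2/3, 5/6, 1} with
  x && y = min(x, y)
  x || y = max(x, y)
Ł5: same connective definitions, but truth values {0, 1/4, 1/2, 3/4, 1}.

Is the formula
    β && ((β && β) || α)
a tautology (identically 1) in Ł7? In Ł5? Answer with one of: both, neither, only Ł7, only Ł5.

neither

In Ł7: at α = 0, β = 0 the value is 0 — not a tautology.
In Ł5: at α = 0, β = 0 the value is 0 — not a tautology.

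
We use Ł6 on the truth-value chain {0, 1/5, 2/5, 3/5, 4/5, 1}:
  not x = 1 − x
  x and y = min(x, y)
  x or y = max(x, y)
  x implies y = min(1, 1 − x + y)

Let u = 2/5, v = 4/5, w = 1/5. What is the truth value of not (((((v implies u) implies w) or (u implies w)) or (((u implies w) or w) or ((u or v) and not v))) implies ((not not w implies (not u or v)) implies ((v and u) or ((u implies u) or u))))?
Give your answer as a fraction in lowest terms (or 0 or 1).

v implies u = 4/5 implies 2/5 = 3/5
(v implies u) implies w = 3/5 implies 1/5 = 3/5
u implies w = 2/5 implies 1/5 = 4/5
((v implies u) implies w) or (u implies w) = 3/5 or 4/5 = 4/5
u implies w = 2/5 implies 1/5 = 4/5
(u implies w) or w = 4/5 or 1/5 = 4/5
u or v = 2/5 or 4/5 = 4/5
not v = not 4/5 = 1/5
(u or v) and not v = 4/5 and 1/5 = 1/5
((u implies w) or w) or ((u or v) and not v) = 4/5 or 1/5 = 4/5
(((v implies u) implies w) or (u implies w)) or (((u implies w) or w) or ((u or v) and not v)) = 4/5 or 4/5 = 4/5
not w = not 1/5 = 4/5
not not w = not 4/5 = 1/5
not u = not 2/5 = 3/5
not u or v = 3/5 or 4/5 = 4/5
not not w implies (not u or v) = 1/5 implies 4/5 = 1
v and u = 4/5 and 2/5 = 2/5
u implies u = 2/5 implies 2/5 = 1
(u implies u) or u = 1 or 2/5 = 1
(v and u) or ((u implies u) or u) = 2/5 or 1 = 1
(not not w implies (not u or v)) implies ((v and u) or ((u implies u) or u)) = 1 implies 1 = 1
((((v implies u) implies w) or (u implies w)) or (((u implies w) or w) or ((u or v) and not v))) implies ((not not w implies (not u or v)) implies ((v and u) or ((u implies u) or u))) = 4/5 implies 1 = 1
not (((((v implies u) implies w) or (u implies w)) or (((u implies w) or w) or ((u or v) and not v))) implies ((not not w implies (not u or v)) implies ((v and u) or ((u implies u) or u)))) = not 1 = 0

0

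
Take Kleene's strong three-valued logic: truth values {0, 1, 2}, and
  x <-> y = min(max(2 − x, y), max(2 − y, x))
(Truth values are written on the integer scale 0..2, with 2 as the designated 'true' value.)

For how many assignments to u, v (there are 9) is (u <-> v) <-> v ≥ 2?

u = 0, v = 0 ↦ 0  <
u = 0, v = 1 ↦ 1  <
u = 0, v = 2 ↦ 0  <
u = 1, v = 0 ↦ 1  <
u = 1, v = 1 ↦ 1  <
u = 1, v = 2 ↦ 1  <
u = 2, v = 0 ↦ 2  ≥
u = 2, v = 1 ↦ 1  <
u = 2, v = 2 ↦ 2  ≥
So 2 of the 9 assignments meet the threshold.

2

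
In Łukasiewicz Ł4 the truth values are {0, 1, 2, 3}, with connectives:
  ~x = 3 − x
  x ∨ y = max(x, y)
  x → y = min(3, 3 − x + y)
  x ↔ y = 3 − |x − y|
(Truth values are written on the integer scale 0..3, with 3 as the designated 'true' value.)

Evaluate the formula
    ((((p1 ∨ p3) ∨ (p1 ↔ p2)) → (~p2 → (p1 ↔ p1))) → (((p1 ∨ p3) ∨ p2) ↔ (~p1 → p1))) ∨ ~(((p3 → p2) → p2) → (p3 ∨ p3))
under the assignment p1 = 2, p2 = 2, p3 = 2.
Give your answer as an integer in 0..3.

2

p1 ∨ p3 = 2 ∨ 2 = 2
p1 ↔ p2 = 2 ↔ 2 = 3
(p1 ∨ p3) ∨ (p1 ↔ p2) = 2 ∨ 3 = 3
~p2 = ~2 = 1
p1 ↔ p1 = 2 ↔ 2 = 3
~p2 → (p1 ↔ p1) = 1 → 3 = 3
((p1 ∨ p3) ∨ (p1 ↔ p2)) → (~p2 → (p1 ↔ p1)) = 3 → 3 = 3
p1 ∨ p3 = 2 ∨ 2 = 2
(p1 ∨ p3) ∨ p2 = 2 ∨ 2 = 2
~p1 = ~2 = 1
~p1 → p1 = 1 → 2 = 3
((p1 ∨ p3) ∨ p2) ↔ (~p1 → p1) = 2 ↔ 3 = 2
(((p1 ∨ p3) ∨ (p1 ↔ p2)) → (~p2 → (p1 ↔ p1))) → (((p1 ∨ p3) ∨ p2) ↔ (~p1 → p1)) = 3 → 2 = 2
p3 → p2 = 2 → 2 = 3
(p3 → p2) → p2 = 3 → 2 = 2
p3 ∨ p3 = 2 ∨ 2 = 2
((p3 → p2) → p2) → (p3 ∨ p3) = 2 → 2 = 3
~(((p3 → p2) → p2) → (p3 ∨ p3)) = ~3 = 0
((((p1 ∨ p3) ∨ (p1 ↔ p2)) → (~p2 → (p1 ↔ p1))) → (((p1 ∨ p3) ∨ p2) ↔ (~p1 → p1))) ∨ ~(((p3 → p2) → p2) → (p3 ∨ p3)) = 2 ∨ 0 = 2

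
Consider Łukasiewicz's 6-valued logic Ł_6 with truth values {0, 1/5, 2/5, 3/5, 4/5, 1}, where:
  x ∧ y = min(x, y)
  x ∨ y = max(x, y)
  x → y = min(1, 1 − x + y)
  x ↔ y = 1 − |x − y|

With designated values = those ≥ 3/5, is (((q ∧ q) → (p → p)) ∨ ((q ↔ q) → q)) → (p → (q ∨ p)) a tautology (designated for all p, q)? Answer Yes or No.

Yes

At p = 4/5, q = 1/5, for instance:
q ∧ q = 1/5 ∧ 1/5 = 1/5
p → p = 4/5 → 4/5 = 1
(q ∧ q) → (p → p) = 1/5 → 1 = 1
q ↔ q = 1/5 ↔ 1/5 = 1
(q ↔ q) → q = 1 → 1/5 = 1/5
((q ∧ q) → (p → p)) ∨ ((q ↔ q) → q) = 1 ∨ 1/5 = 1
q ∨ p = 1/5 ∨ 4/5 = 4/5
p → (q ∨ p) = 4/5 → 4/5 = 1
(((q ∧ q) → (p → p)) ∨ ((q ↔ q) → q)) → (p → (q ∨ p)) = 1 → 1 = 1
and checking the remaining 35 assignments likewise gives ≥ 3/5 in every case.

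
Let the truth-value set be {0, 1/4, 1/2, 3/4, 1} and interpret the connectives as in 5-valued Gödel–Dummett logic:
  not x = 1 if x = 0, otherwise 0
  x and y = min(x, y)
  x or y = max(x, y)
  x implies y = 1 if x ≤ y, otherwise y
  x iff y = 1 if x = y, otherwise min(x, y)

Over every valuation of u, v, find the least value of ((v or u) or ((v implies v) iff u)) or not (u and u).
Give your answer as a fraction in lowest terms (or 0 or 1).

Take u = 1/4, v = 0:
v or u = 0 or 1/4 = 1/4
v implies v = 0 implies 0 = 1
(v implies v) iff u = 1 iff 1/4 = 1/4
(v or u) or ((v implies v) iff u) = 1/4 or 1/4 = 1/4
u and u = 1/4 and 1/4 = 1/4
not (u and u) = not 1/4 = 0
((v or u) or ((v implies v) iff u)) or not (u and u) = 1/4 or 0 = 1/4
No assignment yields a value below 1/4, so this is the minimum.

1/4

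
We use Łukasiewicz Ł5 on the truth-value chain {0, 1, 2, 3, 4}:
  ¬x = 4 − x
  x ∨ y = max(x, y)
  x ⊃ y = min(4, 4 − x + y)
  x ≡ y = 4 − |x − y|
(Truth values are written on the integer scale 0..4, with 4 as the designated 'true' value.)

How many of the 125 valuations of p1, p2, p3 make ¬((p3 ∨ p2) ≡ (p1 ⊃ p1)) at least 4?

5

value 4: 5 assignments (counts)
value 3: 15 assignments
value 2: 25 assignments
value 1: 35 assignments
value 0: 45 assignments
So 5 of the 125 assignments meet the threshold.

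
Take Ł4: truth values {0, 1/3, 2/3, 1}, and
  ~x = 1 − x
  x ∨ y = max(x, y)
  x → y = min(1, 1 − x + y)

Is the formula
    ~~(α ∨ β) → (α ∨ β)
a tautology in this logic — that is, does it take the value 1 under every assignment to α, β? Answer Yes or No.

α = 0, β = 0 ↦ 1
α = 0, β = 1/3 ↦ 1
α = 0, β = 2/3 ↦ 1
α = 0, β = 1 ↦ 1
α = 1/3, β = 0 ↦ 1
α = 1/3, β = 1/3 ↦ 1
α = 1/3, β = 2/3 ↦ 1
α = 1/3, β = 1 ↦ 1
α = 2/3, β = 0 ↦ 1
α = 2/3, β = 1/3 ↦ 1
α = 2/3, β = 2/3 ↦ 1
α = 2/3, β = 1 ↦ 1
α = 1, β = 0 ↦ 1
α = 1, β = 1/3 ↦ 1
α = 1, β = 2/3 ↦ 1
α = 1, β = 1 ↦ 1
Every assignment gives a value ≥ 1.

Yes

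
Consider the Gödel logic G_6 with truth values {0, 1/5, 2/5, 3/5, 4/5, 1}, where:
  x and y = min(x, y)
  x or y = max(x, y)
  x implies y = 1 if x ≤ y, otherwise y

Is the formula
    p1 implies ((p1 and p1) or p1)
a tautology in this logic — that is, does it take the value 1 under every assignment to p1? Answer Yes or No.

p1 = 0 ↦ 1
p1 = 1/5 ↦ 1
p1 = 2/5 ↦ 1
p1 = 3/5 ↦ 1
p1 = 4/5 ↦ 1
p1 = 1 ↦ 1
Every assignment gives a value ≥ 1.

Yes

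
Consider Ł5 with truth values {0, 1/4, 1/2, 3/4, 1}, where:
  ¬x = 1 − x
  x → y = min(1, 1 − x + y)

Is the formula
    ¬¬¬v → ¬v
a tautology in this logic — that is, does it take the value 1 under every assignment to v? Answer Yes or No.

Yes

v = 0 ↦ 1
v = 1/4 ↦ 1
v = 1/2 ↦ 1
v = 3/4 ↦ 1
v = 1 ↦ 1
Every assignment gives a value ≥ 1.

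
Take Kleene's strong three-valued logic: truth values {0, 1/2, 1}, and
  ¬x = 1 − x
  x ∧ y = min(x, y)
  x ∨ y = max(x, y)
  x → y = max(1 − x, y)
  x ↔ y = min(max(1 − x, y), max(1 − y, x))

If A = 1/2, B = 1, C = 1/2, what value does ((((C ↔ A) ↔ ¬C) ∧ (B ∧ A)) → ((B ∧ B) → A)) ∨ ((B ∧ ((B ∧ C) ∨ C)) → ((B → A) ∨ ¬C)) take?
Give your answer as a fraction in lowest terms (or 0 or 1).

C ↔ A = 1/2 ↔ 1/2 = 1/2
¬C = ¬1/2 = 1/2
(C ↔ A) ↔ ¬C = 1/2 ↔ 1/2 = 1/2
B ∧ A = 1 ∧ 1/2 = 1/2
((C ↔ A) ↔ ¬C) ∧ (B ∧ A) = 1/2 ∧ 1/2 = 1/2
B ∧ B = 1 ∧ 1 = 1
(B ∧ B) → A = 1 → 1/2 = 1/2
(((C ↔ A) ↔ ¬C) ∧ (B ∧ A)) → ((B ∧ B) → A) = 1/2 → 1/2 = 1/2
B ∧ C = 1 ∧ 1/2 = 1/2
(B ∧ C) ∨ C = 1/2 ∨ 1/2 = 1/2
B ∧ ((B ∧ C) ∨ C) = 1 ∧ 1/2 = 1/2
B → A = 1 → 1/2 = 1/2
¬C = ¬1/2 = 1/2
(B → A) ∨ ¬C = 1/2 ∨ 1/2 = 1/2
(B ∧ ((B ∧ C) ∨ C)) → ((B → A) ∨ ¬C) = 1/2 → 1/2 = 1/2
((((C ↔ A) ↔ ¬C) ∧ (B ∧ A)) → ((B ∧ B) → A)) ∨ ((B ∧ ((B ∧ C) ∨ C)) → ((B → A) ∨ ¬C)) = 1/2 ∨ 1/2 = 1/2

1/2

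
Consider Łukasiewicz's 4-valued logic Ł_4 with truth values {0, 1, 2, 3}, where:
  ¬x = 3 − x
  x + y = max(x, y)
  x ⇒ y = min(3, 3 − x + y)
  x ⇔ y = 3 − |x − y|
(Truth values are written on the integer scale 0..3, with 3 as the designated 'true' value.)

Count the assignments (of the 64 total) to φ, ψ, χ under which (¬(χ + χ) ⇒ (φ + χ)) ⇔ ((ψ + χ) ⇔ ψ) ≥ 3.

value 3: 24 assignments (counts)
value 2: 20 assignments
value 1: 12 assignments
value 0: 8 assignments
So 24 of the 64 assignments meet the threshold.

24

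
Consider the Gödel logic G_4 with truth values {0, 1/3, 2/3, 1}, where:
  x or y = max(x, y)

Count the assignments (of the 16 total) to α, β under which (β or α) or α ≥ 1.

7

α = 0, β = 0 ↦ 0  <
α = 0, β = 1/3 ↦ 1/3  <
α = 0, β = 2/3 ↦ 2/3  <
α = 0, β = 1 ↦ 1  ≥
α = 1/3, β = 0 ↦ 1/3  <
α = 1/3, β = 1/3 ↦ 1/3  <
α = 1/3, β = 2/3 ↦ 2/3  <
α = 1/3, β = 1 ↦ 1  ≥
α = 2/3, β = 0 ↦ 2/3  <
α = 2/3, β = 1/3 ↦ 2/3  <
α = 2/3, β = 2/3 ↦ 2/3  <
α = 2/3, β = 1 ↦ 1  ≥
α = 1, β = 0 ↦ 1  ≥
α = 1, β = 1/3 ↦ 1  ≥
α = 1, β = 2/3 ↦ 1  ≥
α = 1, β = 1 ↦ 1  ≥
So 7 of the 16 assignments meet the threshold.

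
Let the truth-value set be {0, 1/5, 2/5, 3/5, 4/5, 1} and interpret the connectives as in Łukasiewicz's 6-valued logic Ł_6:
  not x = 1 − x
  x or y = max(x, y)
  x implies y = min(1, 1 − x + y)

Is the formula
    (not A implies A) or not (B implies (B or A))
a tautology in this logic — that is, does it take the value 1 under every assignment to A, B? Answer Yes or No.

No

Counterexample: take A = 0, B = 0.
not A = not 0 = 1
not A implies A = 1 implies 0 = 0
B or A = 0 or 0 = 0
B implies (B or A) = 0 implies 0 = 1
not (B implies (B or A)) = not 1 = 0
(not A implies A) or not (B implies (B or A)) = 0 or 0 = 0
This gives 0 ≠ 1.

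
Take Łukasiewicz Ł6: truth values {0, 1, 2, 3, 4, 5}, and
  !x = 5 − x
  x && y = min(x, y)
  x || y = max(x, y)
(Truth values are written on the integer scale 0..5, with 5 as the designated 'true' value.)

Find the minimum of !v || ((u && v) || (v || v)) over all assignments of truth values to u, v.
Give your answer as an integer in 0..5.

Take u = 0, v = 2:
!v = !2 = 3
u && v = 0 && 2 = 0
v || v = 2 || 2 = 2
(u && v) || (v || v) = 0 || 2 = 2
!v || ((u && v) || (v || v)) = 3 || 2 = 3
No assignment yields a value below 3, so this is the minimum.

3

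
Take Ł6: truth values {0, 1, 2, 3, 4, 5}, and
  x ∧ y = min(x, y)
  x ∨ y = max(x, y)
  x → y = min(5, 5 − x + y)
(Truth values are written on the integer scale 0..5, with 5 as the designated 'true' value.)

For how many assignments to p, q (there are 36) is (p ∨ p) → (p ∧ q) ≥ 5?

21

value 5: 21 assignments (counts)
value 4: 5 assignments
value 3: 4 assignments
value 2: 3 assignments
value 1: 2 assignments
value 0: 1 assignment
So 21 of the 36 assignments meet the threshold.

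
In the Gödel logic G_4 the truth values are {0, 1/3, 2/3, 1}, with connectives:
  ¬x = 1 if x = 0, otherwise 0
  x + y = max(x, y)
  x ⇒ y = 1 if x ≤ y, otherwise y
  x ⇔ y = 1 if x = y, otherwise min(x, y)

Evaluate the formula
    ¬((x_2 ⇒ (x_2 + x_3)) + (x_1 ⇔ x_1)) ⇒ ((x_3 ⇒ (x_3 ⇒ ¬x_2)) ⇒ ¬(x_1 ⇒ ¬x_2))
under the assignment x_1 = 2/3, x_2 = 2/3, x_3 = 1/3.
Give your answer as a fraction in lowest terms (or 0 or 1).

1

x_2 + x_3 = 2/3 + 1/3 = 2/3
x_2 ⇒ (x_2 + x_3) = 2/3 ⇒ 2/3 = 1
x_1 ⇔ x_1 = 2/3 ⇔ 2/3 = 1
(x_2 ⇒ (x_2 + x_3)) + (x_1 ⇔ x_1) = 1 + 1 = 1
¬((x_2 ⇒ (x_2 + x_3)) + (x_1 ⇔ x_1)) = ¬1 = 0
¬x_2 = ¬2/3 = 0
x_3 ⇒ ¬x_2 = 1/3 ⇒ 0 = 0
x_3 ⇒ (x_3 ⇒ ¬x_2) = 1/3 ⇒ 0 = 0
¬x_2 = ¬2/3 = 0
x_1 ⇒ ¬x_2 = 2/3 ⇒ 0 = 0
¬(x_1 ⇒ ¬x_2) = ¬0 = 1
(x_3 ⇒ (x_3 ⇒ ¬x_2)) ⇒ ¬(x_1 ⇒ ¬x_2) = 0 ⇒ 1 = 1
¬((x_2 ⇒ (x_2 + x_3)) + (x_1 ⇔ x_1)) ⇒ ((x_3 ⇒ (x_3 ⇒ ¬x_2)) ⇒ ¬(x_1 ⇒ ¬x_2)) = 0 ⇒ 1 = 1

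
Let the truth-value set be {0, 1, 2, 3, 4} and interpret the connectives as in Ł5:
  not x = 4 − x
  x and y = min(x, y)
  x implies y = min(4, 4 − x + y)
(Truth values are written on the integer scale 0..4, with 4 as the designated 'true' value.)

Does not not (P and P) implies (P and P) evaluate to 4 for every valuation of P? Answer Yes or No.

Yes

P = 0 ↦ 4
P = 1 ↦ 4
P = 2 ↦ 4
P = 3 ↦ 4
P = 4 ↦ 4
Every assignment gives a value ≥ 4.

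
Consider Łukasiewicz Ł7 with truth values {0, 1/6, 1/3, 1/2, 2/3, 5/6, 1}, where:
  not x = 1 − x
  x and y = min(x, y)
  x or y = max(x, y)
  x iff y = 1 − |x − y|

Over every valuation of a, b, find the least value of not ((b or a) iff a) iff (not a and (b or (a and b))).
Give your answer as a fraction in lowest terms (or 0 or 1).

Take a = 1/2, b = 1/2:
b or a = 1/2 or 1/2 = 1/2
(b or a) iff a = 1/2 iff 1/2 = 1
not ((b or a) iff a) = not 1 = 0
not a = not 1/2 = 1/2
a and b = 1/2 and 1/2 = 1/2
b or (a and b) = 1/2 or 1/2 = 1/2
not a and (b or (a and b)) = 1/2 and 1/2 = 1/2
not ((b or a) iff a) iff (not a and (b or (a and b))) = 0 iff 1/2 = 1/2
No assignment yields a value below 1/2, so this is the minimum.

1/2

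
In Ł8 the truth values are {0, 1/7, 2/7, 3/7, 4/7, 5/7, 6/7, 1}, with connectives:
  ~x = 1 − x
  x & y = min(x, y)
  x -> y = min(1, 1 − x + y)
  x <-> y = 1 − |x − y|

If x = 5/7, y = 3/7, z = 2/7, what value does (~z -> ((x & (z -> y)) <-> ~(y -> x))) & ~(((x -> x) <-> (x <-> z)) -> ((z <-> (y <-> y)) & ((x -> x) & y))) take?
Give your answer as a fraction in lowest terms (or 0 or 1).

~z = ~2/7 = 5/7
z -> y = 2/7 -> 3/7 = 1
x & (z -> y) = 5/7 & 1 = 5/7
y -> x = 3/7 -> 5/7 = 1
~(y -> x) = ~1 = 0
(x & (z -> y)) <-> ~(y -> x) = 5/7 <-> 0 = 2/7
~z -> ((x & (z -> y)) <-> ~(y -> x)) = 5/7 -> 2/7 = 4/7
x -> x = 5/7 -> 5/7 = 1
x <-> z = 5/7 <-> 2/7 = 4/7
(x -> x) <-> (x <-> z) = 1 <-> 4/7 = 4/7
y <-> y = 3/7 <-> 3/7 = 1
z <-> (y <-> y) = 2/7 <-> 1 = 2/7
x -> x = 5/7 -> 5/7 = 1
(x -> x) & y = 1 & 3/7 = 3/7
(z <-> (y <-> y)) & ((x -> x) & y) = 2/7 & 3/7 = 2/7
((x -> x) <-> (x <-> z)) -> ((z <-> (y <-> y)) & ((x -> x) & y)) = 4/7 -> 2/7 = 5/7
~(((x -> x) <-> (x <-> z)) -> ((z <-> (y <-> y)) & ((x -> x) & y))) = ~5/7 = 2/7
(~z -> ((x & (z -> y)) <-> ~(y -> x))) & ~(((x -> x) <-> (x <-> z)) -> ((z <-> (y <-> y)) & ((x -> x) & y))) = 4/7 & 2/7 = 2/7

2/7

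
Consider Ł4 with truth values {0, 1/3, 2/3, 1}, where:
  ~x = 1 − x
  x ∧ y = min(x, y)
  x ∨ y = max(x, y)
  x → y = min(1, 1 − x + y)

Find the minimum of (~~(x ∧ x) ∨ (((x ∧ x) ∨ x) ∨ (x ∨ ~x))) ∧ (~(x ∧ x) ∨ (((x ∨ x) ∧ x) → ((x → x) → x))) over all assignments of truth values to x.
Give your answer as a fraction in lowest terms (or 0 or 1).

2/3

Take x = 1/3:
x ∧ x = 1/3 ∧ 1/3 = 1/3
~(x ∧ x) = ~1/3 = 2/3
~~(x ∧ x) = ~2/3 = 1/3
x ∧ x = 1/3 ∧ 1/3 = 1/3
(x ∧ x) ∨ x = 1/3 ∨ 1/3 = 1/3
~x = ~1/3 = 2/3
x ∨ ~x = 1/3 ∨ 2/3 = 2/3
((x ∧ x) ∨ x) ∨ (x ∨ ~x) = 1/3 ∨ 2/3 = 2/3
~~(x ∧ x) ∨ (((x ∧ x) ∨ x) ∨ (x ∨ ~x)) = 1/3 ∨ 2/3 = 2/3
x ∧ x = 1/3 ∧ 1/3 = 1/3
~(x ∧ x) = ~1/3 = 2/3
x ∨ x = 1/3 ∨ 1/3 = 1/3
(x ∨ x) ∧ x = 1/3 ∧ 1/3 = 1/3
x → x = 1/3 → 1/3 = 1
(x → x) → x = 1 → 1/3 = 1/3
((x ∨ x) ∧ x) → ((x → x) → x) = 1/3 → 1/3 = 1
~(x ∧ x) ∨ (((x ∨ x) ∧ x) → ((x → x) → x)) = 2/3 ∨ 1 = 1
(~~(x ∧ x) ∨ (((x ∧ x) ∨ x) ∨ (x ∨ ~x))) ∧ (~(x ∧ x) ∨ (((x ∨ x) ∧ x) → ((x → x) → x))) = 2/3 ∧ 1 = 2/3
No assignment yields a value below 2/3, so this is the minimum.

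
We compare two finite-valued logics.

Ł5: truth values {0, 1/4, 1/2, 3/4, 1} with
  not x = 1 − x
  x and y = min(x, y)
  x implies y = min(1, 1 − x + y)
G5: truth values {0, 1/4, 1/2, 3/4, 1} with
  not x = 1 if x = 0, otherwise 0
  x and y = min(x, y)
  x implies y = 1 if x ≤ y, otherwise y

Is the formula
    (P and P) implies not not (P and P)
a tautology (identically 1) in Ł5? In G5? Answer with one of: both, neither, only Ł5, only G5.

In Ł5: every assignment gives 1 — tautology.
In G5: every assignment gives 1 — tautology.

both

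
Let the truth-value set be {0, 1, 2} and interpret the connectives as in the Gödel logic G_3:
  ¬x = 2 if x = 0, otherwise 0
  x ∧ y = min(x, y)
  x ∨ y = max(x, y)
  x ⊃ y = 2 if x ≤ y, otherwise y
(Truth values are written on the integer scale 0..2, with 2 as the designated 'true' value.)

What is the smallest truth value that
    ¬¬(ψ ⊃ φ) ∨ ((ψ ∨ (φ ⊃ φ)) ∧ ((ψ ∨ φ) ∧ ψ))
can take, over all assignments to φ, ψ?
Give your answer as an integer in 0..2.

1

Take φ = 0, ψ = 1:
ψ ⊃ φ = 1 ⊃ 0 = 0
¬(ψ ⊃ φ) = ¬0 = 2
¬¬(ψ ⊃ φ) = ¬2 = 0
φ ⊃ φ = 0 ⊃ 0 = 2
ψ ∨ (φ ⊃ φ) = 1 ∨ 2 = 2
ψ ∨ φ = 1 ∨ 0 = 1
(ψ ∨ φ) ∧ ψ = 1 ∧ 1 = 1
(ψ ∨ (φ ⊃ φ)) ∧ ((ψ ∨ φ) ∧ ψ) = 2 ∧ 1 = 1
¬¬(ψ ⊃ φ) ∨ ((ψ ∨ (φ ⊃ φ)) ∧ ((ψ ∨ φ) ∧ ψ)) = 0 ∨ 1 = 1
No assignment yields a value below 1, so this is the minimum.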